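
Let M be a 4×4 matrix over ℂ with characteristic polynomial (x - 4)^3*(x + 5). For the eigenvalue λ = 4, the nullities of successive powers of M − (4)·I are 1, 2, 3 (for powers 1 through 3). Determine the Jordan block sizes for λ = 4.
Block sizes for λ = 4: [3]

From the dimensions of kernels of powers, the number of Jordan blocks of size at least j is d_j − d_{j−1} where d_j = dim ker(N^j) (with d_0 = 0). Computing the differences gives [1, 1, 1].
The number of blocks of size exactly k is (#blocks of size ≥ k) − (#blocks of size ≥ k + 1), so the partition is: 1 block(s) of size 3.
In nonincreasing order the block sizes are [3].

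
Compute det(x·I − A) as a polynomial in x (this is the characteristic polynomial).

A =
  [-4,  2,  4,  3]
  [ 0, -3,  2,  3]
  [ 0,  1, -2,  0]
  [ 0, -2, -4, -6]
x^4 + 15*x^3 + 84*x^2 + 208*x + 192

Expanding det(x·I − A) (e.g. by cofactor expansion or by noting that A is similar to its Jordan form J, which has the same characteristic polynomial as A) gives
  χ_A(x) = x^4 + 15*x^3 + 84*x^2 + 208*x + 192
which factors as (x + 3)*(x + 4)^3. The eigenvalues (with algebraic multiplicities) are λ = -4 with multiplicity 3, λ = -3 with multiplicity 1.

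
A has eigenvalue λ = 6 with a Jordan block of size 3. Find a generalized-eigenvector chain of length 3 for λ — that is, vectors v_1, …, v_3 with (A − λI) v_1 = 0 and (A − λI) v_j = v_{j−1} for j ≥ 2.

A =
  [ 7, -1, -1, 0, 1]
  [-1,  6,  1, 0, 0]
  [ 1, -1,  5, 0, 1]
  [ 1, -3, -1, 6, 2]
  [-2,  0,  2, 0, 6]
A Jordan chain for λ = 6 of length 3:
v_1 = (-1, 0, -1, -1, 0)ᵀ
v_2 = (1, -1, 1, 1, -2)ᵀ
v_3 = (1, 0, 0, 0, 0)ᵀ

Let N = A − (6)·I. We want v_3 with N^3 v_3 = 0 but N^2 v_3 ≠ 0; then v_{j-1} := N · v_j for j = 3, …, 2.

Pick v_3 = (1, 0, 0, 0, 0)ᵀ.
Then v_2 = N · v_3 = (1, -1, 1, 1, -2)ᵀ.
Then v_1 = N · v_2 = (-1, 0, -1, -1, 0)ᵀ.

Sanity check: (A − (6)·I) v_1 = (0, 0, 0, 0, 0)ᵀ = 0. ✓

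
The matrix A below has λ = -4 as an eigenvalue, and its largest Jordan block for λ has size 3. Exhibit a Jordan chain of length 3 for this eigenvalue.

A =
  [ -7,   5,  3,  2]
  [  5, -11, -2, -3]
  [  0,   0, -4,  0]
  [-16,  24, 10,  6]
A Jordan chain for λ = -4 of length 3:
v_1 = (2, -2, 0, 8)ᵀ
v_2 = (-3, 5, 0, -16)ᵀ
v_3 = (1, 0, 0, 0)ᵀ

Let N = A − (-4)·I. We want v_3 with N^3 v_3 = 0 but N^2 v_3 ≠ 0; then v_{j-1} := N · v_j for j = 3, …, 2.

Pick v_3 = (1, 0, 0, 0)ᵀ.
Then v_2 = N · v_3 = (-3, 5, 0, -16)ᵀ.
Then v_1 = N · v_2 = (2, -2, 0, 8)ᵀ.

Sanity check: (A − (-4)·I) v_1 = (0, 0, 0, 0)ᵀ = 0. ✓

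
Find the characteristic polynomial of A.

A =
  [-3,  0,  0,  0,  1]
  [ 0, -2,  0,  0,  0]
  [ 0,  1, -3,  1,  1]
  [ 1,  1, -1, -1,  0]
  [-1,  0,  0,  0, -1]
x^5 + 10*x^4 + 40*x^3 + 80*x^2 + 80*x + 32

Expanding det(x·I − A) (e.g. by cofactor expansion or by noting that A is similar to its Jordan form J, which has the same characteristic polynomial as A) gives
  χ_A(x) = x^5 + 10*x^4 + 40*x^3 + 80*x^2 + 80*x + 32
which factors as (x + 2)^5. The eigenvalues (with algebraic multiplicities) are λ = -2 with multiplicity 5.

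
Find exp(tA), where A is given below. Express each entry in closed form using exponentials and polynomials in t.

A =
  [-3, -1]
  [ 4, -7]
e^{tA} =
  [2*t*exp(-5*t) + exp(-5*t), -t*exp(-5*t)]
  [4*t*exp(-5*t), -2*t*exp(-5*t) + exp(-5*t)]

Strategy: write A = P · J · P⁻¹ where J is a Jordan canonical form, so e^{tA} = P · e^{tJ} · P⁻¹, and e^{tJ} can be computed block-by-block.

A has Jordan form
J =
  [-5,  1]
  [ 0, -5]
(up to reordering of blocks).

Per-block formulas:
  For a 2×2 Jordan block J_2(-5): exp(t · J_2(-5)) = e^(-5t)·(I + t·N), where N is the 2×2 nilpotent shift.

After assembling e^{tJ} and conjugating by P, we get:

e^{tA} =
  [2*t*exp(-5*t) + exp(-5*t), -t*exp(-5*t)]
  [4*t*exp(-5*t), -2*t*exp(-5*t) + exp(-5*t)]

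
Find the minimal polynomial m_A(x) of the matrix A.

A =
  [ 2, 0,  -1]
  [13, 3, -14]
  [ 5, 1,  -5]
x^3

The characteristic polynomial is χ_A(x) = x^3, so the eigenvalues are known. The minimal polynomial is
  m_A(x) = Π_λ (x − λ)^{k_λ}
where k_λ is the size of the *largest* Jordan block for λ (equivalently, the smallest k with (A − λI)^k v = 0 for every generalised eigenvector v of λ).

  λ = 0: largest Jordan block has size 3, contributing (x − 0)^3

So m_A(x) = x^3 = x^3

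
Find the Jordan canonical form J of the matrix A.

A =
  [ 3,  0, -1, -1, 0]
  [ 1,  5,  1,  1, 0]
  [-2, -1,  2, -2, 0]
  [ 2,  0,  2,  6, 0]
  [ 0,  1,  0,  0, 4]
J_3(4) ⊕ J_1(4) ⊕ J_1(4)

The characteristic polynomial is
  det(x·I − A) = x^5 - 20*x^4 + 160*x^3 - 640*x^2 + 1280*x - 1024 = (x - 4)^5

Eigenvalues and multiplicities (the geometric multiplicity of λ is n − rank(A − λI), which equals the number of Jordan blocks for λ):
  λ = 4: algebraic multiplicity = 5, geometric multiplicity = 3

Determining the block sizes for each eigenvalue:
  λ = 4: with am = 5 and gm = 3, the partition is not yet determined (e.g. several partitions of 5 into 3 parts exist). Let N = A − (4)·I. Computing rank(N^1) = 2, rank(N^2) = 1, rank(N^3) = 0; the number of blocks of size ≥ j is rank(N^{j−1}) − rank(N^j), giving [3, 1, 1]. So we have 1 block(s) of size 3, 2 block(s) of size 1 → block sizes [3, 1, 1]

Assembling the blocks gives a Jordan form
J =
  [4, 1, 0, 0, 0]
  [0, 4, 1, 0, 0]
  [0, 0, 4, 0, 0]
  [0, 0, 0, 4, 0]
  [0, 0, 0, 0, 4]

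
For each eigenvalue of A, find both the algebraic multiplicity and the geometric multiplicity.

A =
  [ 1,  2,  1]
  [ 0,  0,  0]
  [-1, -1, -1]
λ = 0: alg = 3, geom = 1

Step 1 — factor the characteristic polynomial to read off the algebraic multiplicities:
  χ_A(x) = x^3

Step 2 — compute geometric multiplicities via the rank-nullity identity g(λ) = n − rank(A − λI):
  rank(A − (0)·I) = 2, so dim ker(A − (0)·I) = n − 2 = 1

Summary:
  λ = 0: algebraic multiplicity = 3, geometric multiplicity = 1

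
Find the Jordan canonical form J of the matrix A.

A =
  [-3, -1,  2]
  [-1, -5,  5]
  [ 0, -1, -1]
J_3(-3)

The characteristic polynomial is
  det(x·I − A) = x^3 + 9*x^2 + 27*x + 27 = (x + 3)^3

Eigenvalues and multiplicities (the geometric multiplicity of λ is n − rank(A − λI), which equals the number of Jordan blocks for λ):
  λ = -3: algebraic multiplicity = 3, geometric multiplicity = 1

Determining the block sizes for each eigenvalue:
  λ = -3: one block (gm = 1), so the single block has size am = 3 → block sizes [3]

Assembling the blocks gives a Jordan form
J =
  [-3,  1,  0]
  [ 0, -3,  1]
  [ 0,  0, -3]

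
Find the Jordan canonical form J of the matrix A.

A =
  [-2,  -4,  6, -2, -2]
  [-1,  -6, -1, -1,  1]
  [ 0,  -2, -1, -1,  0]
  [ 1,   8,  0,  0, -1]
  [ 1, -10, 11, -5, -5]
J_1(-4) ⊕ J_1(-4) ⊕ J_3(-2)

The characteristic polynomial is
  det(x·I − A) = x^5 + 14*x^4 + 76*x^3 + 200*x^2 + 256*x + 128 = (x + 2)^3*(x + 4)^2

Eigenvalues and multiplicities (the geometric multiplicity of λ is n − rank(A − λI), which equals the number of Jordan blocks for λ):
  λ = -4: algebraic multiplicity = 2, geometric multiplicity = 2
  λ = -2: algebraic multiplicity = 3, geometric multiplicity = 1

Determining the block sizes for each eigenvalue:
  λ = -4: gm = am = 2, so every block has size 1 → block sizes [1, 1]
  λ = -2: one block (gm = 1), so the single block has size am = 3 → block sizes [3]

Assembling the blocks gives a Jordan form
J =
  [-4,  0,  0,  0,  0]
  [ 0, -4,  0,  0,  0]
  [ 0,  0, -2,  1,  0]
  [ 0,  0,  0, -2,  1]
  [ 0,  0,  0,  0, -2]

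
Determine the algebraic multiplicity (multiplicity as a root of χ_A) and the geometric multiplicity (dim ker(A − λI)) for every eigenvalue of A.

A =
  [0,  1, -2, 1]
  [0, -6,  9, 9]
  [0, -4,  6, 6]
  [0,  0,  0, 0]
λ = 0: alg = 4, geom = 2

Step 1 — factor the characteristic polynomial to read off the algebraic multiplicities:
  χ_A(x) = x^4

Step 2 — compute geometric multiplicities via the rank-nullity identity g(λ) = n − rank(A − λI):
  rank(A − (0)·I) = 2, so dim ker(A − (0)·I) = n − 2 = 2

Summary:
  λ = 0: algebraic multiplicity = 4, geometric multiplicity = 2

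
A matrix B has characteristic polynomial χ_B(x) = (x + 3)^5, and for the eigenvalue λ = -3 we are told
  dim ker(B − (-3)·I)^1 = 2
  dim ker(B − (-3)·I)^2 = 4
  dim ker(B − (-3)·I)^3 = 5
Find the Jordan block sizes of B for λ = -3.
Block sizes for λ = -3: [3, 2]

From the dimensions of kernels of powers, the number of Jordan blocks of size at least j is d_j − d_{j−1} where d_j = dim ker(N^j) (with d_0 = 0). Computing the differences gives [2, 2, 1].
The number of blocks of size exactly k is (#blocks of size ≥ k) − (#blocks of size ≥ k + 1), so the partition is: 1 block(s) of size 2, 1 block(s) of size 3.
In nonincreasing order the block sizes are [3, 2].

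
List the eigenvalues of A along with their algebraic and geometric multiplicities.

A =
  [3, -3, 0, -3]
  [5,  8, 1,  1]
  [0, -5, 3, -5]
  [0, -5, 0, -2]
λ = 3: alg = 4, geom = 2

Step 1 — factor the characteristic polynomial to read off the algebraic multiplicities:
  χ_A(x) = (x - 3)^4

Step 2 — compute geometric multiplicities via the rank-nullity identity g(λ) = n − rank(A − λI):
  rank(A − (3)·I) = 2, so dim ker(A − (3)·I) = n − 2 = 2

Summary:
  λ = 3: algebraic multiplicity = 4, geometric multiplicity = 2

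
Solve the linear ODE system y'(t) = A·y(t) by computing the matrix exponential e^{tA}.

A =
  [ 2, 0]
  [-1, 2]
e^{tA} =
  [exp(2*t), 0]
  [-t*exp(2*t), exp(2*t)]

Strategy: write A = P · J · P⁻¹ where J is a Jordan canonical form, so e^{tA} = P · e^{tJ} · P⁻¹, and e^{tJ} can be computed block-by-block.

A has Jordan form
J =
  [2, 1]
  [0, 2]
(up to reordering of blocks).

Per-block formulas:
  For a 2×2 Jordan block J_2(2): exp(t · J_2(2)) = e^(2t)·(I + t·N), where N is the 2×2 nilpotent shift.

After assembling e^{tJ} and conjugating by P, we get:

e^{tA} =
  [exp(2*t), 0]
  [-t*exp(2*t), exp(2*t)]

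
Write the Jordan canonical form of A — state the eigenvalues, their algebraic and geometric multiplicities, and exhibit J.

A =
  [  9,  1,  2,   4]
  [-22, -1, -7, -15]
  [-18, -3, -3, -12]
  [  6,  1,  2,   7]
J_3(3) ⊕ J_1(3)

The characteristic polynomial is
  det(x·I − A) = x^4 - 12*x^3 + 54*x^2 - 108*x + 81 = (x - 3)^4

Eigenvalues and multiplicities (the geometric multiplicity of λ is n − rank(A − λI), which equals the number of Jordan blocks for λ):
  λ = 3: algebraic multiplicity = 4, geometric multiplicity = 2

Determining the block sizes for each eigenvalue:
  λ = 3: with am = 4 and gm = 2, the partition is not yet determined (e.g. several partitions of 4 into 2 parts exist). Let N = A − (3)·I. Computing rank(N^1) = 2, rank(N^2) = 1, rank(N^3) = 0; the number of blocks of size ≥ j is rank(N^{j−1}) − rank(N^j), giving [2, 1, 1]. So we have 1 block(s) of size 3, 1 block(s) of size 1 → block sizes [3, 1]

Assembling the blocks gives a Jordan form
J =
  [3, 1, 0, 0]
  [0, 3, 1, 0]
  [0, 0, 3, 0]
  [0, 0, 0, 3]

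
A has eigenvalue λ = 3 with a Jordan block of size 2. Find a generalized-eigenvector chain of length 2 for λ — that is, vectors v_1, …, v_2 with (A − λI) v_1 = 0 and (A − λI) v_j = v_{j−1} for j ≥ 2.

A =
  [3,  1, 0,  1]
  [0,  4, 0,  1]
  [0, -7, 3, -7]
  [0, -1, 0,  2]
A Jordan chain for λ = 3 of length 2:
v_1 = (1, 1, -7, -1)ᵀ
v_2 = (0, 1, 0, 0)ᵀ

Let N = A − (3)·I. We want v_2 with N^2 v_2 = 0 but N^1 v_2 ≠ 0; then v_{j-1} := N · v_j for j = 2, …, 2.

Pick v_2 = (0, 1, 0, 0)ᵀ.
Then v_1 = N · v_2 = (1, 1, -7, -1)ᵀ.

Sanity check: (A − (3)·I) v_1 = (0, 0, 0, 0)ᵀ = 0. ✓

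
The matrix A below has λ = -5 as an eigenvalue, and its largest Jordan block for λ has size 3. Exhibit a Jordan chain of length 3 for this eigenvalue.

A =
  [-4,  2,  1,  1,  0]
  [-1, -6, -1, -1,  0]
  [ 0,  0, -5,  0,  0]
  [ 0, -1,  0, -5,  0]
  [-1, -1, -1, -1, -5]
A Jordan chain for λ = -5 of length 3:
v_1 = (-1, 0, 0, 1, 0)ᵀ
v_2 = (1, -1, 0, 0, -1)ᵀ
v_3 = (1, 0, 0, 0, 0)ᵀ

Let N = A − (-5)·I. We want v_3 with N^3 v_3 = 0 but N^2 v_3 ≠ 0; then v_{j-1} := N · v_j for j = 3, …, 2.

Pick v_3 = (1, 0, 0, 0, 0)ᵀ.
Then v_2 = N · v_3 = (1, -1, 0, 0, -1)ᵀ.
Then v_1 = N · v_2 = (-1, 0, 0, 1, 0)ᵀ.

Sanity check: (A − (-5)·I) v_1 = (0, 0, 0, 0, 0)ᵀ = 0. ✓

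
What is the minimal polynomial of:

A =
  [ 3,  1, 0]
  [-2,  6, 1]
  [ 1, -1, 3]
x^3 - 12*x^2 + 48*x - 64

The characteristic polynomial is χ_A(x) = (x - 4)^3, so the eigenvalues are known. The minimal polynomial is
  m_A(x) = Π_λ (x − λ)^{k_λ}
where k_λ is the size of the *largest* Jordan block for λ (equivalently, the smallest k with (A − λI)^k v = 0 for every generalised eigenvector v of λ).

  λ = 4: largest Jordan block has size 3, contributing (x − 4)^3

So m_A(x) = (x - 4)^3 = x^3 - 12*x^2 + 48*x - 64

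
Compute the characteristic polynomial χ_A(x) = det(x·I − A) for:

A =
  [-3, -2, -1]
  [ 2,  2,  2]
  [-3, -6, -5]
x^3 + 6*x^2 + 12*x + 8

Expanding det(x·I − A) (e.g. by cofactor expansion or by noting that A is similar to its Jordan form J, which has the same characteristic polynomial as A) gives
  χ_A(x) = x^3 + 6*x^2 + 12*x + 8
which factors as (x + 2)^3. The eigenvalues (with algebraic multiplicities) are λ = -2 with multiplicity 3.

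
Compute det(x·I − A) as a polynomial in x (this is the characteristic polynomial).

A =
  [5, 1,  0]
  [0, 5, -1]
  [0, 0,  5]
x^3 - 15*x^2 + 75*x - 125

Expanding det(x·I − A) (e.g. by cofactor expansion or by noting that A is similar to its Jordan form J, which has the same characteristic polynomial as A) gives
  χ_A(x) = x^3 - 15*x^2 + 75*x - 125
which factors as (x - 5)^3. The eigenvalues (with algebraic multiplicities) are λ = 5 with multiplicity 3.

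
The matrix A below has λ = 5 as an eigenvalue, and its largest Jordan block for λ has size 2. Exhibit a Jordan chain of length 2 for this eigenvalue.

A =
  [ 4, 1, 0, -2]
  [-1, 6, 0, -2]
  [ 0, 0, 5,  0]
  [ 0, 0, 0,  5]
A Jordan chain for λ = 5 of length 2:
v_1 = (-1, -1, 0, 0)ᵀ
v_2 = (1, 0, 0, 0)ᵀ

Let N = A − (5)·I. We want v_2 with N^2 v_2 = 0 but N^1 v_2 ≠ 0; then v_{j-1} := N · v_j for j = 2, …, 2.

Pick v_2 = (1, 0, 0, 0)ᵀ.
Then v_1 = N · v_2 = (-1, -1, 0, 0)ᵀ.

Sanity check: (A − (5)·I) v_1 = (0, 0, 0, 0)ᵀ = 0. ✓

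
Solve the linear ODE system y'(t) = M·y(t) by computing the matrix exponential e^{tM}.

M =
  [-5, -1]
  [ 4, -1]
e^{tM} =
  [-2*t*exp(-3*t) + exp(-3*t), -t*exp(-3*t)]
  [4*t*exp(-3*t), 2*t*exp(-3*t) + exp(-3*t)]

Strategy: write M = P · J · P⁻¹ where J is a Jordan canonical form, so e^{tM} = P · e^{tJ} · P⁻¹, and e^{tJ} can be computed block-by-block.

M has Jordan form
J =
  [-3,  1]
  [ 0, -3]
(up to reordering of blocks).

Per-block formulas:
  For a 2×2 Jordan block J_2(-3): exp(t · J_2(-3)) = e^(-3t)·(I + t·N), where N is the 2×2 nilpotent shift.

After assembling e^{tJ} and conjugating by P, we get:

e^{tM} =
  [-2*t*exp(-3*t) + exp(-3*t), -t*exp(-3*t)]
  [4*t*exp(-3*t), 2*t*exp(-3*t) + exp(-3*t)]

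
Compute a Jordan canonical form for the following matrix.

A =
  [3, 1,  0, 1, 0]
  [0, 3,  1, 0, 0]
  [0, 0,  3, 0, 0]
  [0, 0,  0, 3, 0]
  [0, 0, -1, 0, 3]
J_3(3) ⊕ J_1(3) ⊕ J_1(3)

The characteristic polynomial is
  det(x·I − A) = x^5 - 15*x^4 + 90*x^3 - 270*x^2 + 405*x - 243 = (x - 3)^5

Eigenvalues and multiplicities (the geometric multiplicity of λ is n − rank(A − λI), which equals the number of Jordan blocks for λ):
  λ = 3: algebraic multiplicity = 5, geometric multiplicity = 3

Determining the block sizes for each eigenvalue:
  λ = 3: with am = 5 and gm = 3, the partition is not yet determined (e.g. several partitions of 5 into 3 parts exist). Let N = A − (3)·I. Computing rank(N^1) = 2, rank(N^2) = 1, rank(N^3) = 0; the number of blocks of size ≥ j is rank(N^{j−1}) − rank(N^j), giving [3, 1, 1]. So we have 1 block(s) of size 3, 2 block(s) of size 1 → block sizes [3, 1, 1]

Assembling the blocks gives a Jordan form
J =
  [3, 1, 0, 0, 0]
  [0, 3, 1, 0, 0]
  [0, 0, 3, 0, 0]
  [0, 0, 0, 3, 0]
  [0, 0, 0, 0, 3]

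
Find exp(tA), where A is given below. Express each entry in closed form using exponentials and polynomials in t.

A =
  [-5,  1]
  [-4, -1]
e^{tA} =
  [-2*t*exp(-3*t) + exp(-3*t), t*exp(-3*t)]
  [-4*t*exp(-3*t), 2*t*exp(-3*t) + exp(-3*t)]

Strategy: write A = P · J · P⁻¹ where J is a Jordan canonical form, so e^{tA} = P · e^{tJ} · P⁻¹, and e^{tJ} can be computed block-by-block.

A has Jordan form
J =
  [-3,  1]
  [ 0, -3]
(up to reordering of blocks).

Per-block formulas:
  For a 2×2 Jordan block J_2(-3): exp(t · J_2(-3)) = e^(-3t)·(I + t·N), where N is the 2×2 nilpotent shift.

After assembling e^{tJ} and conjugating by P, we get:

e^{tA} =
  [-2*t*exp(-3*t) + exp(-3*t), t*exp(-3*t)]
  [-4*t*exp(-3*t), 2*t*exp(-3*t) + exp(-3*t)]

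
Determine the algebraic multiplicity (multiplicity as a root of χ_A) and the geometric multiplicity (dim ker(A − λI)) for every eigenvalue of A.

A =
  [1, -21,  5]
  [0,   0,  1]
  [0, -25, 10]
λ = 1: alg = 1, geom = 1; λ = 5: alg = 2, geom = 1

Step 1 — factor the characteristic polynomial to read off the algebraic multiplicities:
  χ_A(x) = (x - 5)^2*(x - 1)

Step 2 — compute geometric multiplicities via the rank-nullity identity g(λ) = n − rank(A − λI):
  rank(A − (1)·I) = 2, so dim ker(A − (1)·I) = n − 2 = 1
  rank(A − (5)·I) = 2, so dim ker(A − (5)·I) = n − 2 = 1

Summary:
  λ = 1: algebraic multiplicity = 1, geometric multiplicity = 1
  λ = 5: algebraic multiplicity = 2, geometric multiplicity = 1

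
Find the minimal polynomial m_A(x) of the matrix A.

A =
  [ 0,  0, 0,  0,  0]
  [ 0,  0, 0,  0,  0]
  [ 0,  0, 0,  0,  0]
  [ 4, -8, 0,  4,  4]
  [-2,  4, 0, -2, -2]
x^2 - 2*x

The characteristic polynomial is χ_A(x) = x^4*(x - 2), so the eigenvalues are known. The minimal polynomial is
  m_A(x) = Π_λ (x − λ)^{k_λ}
where k_λ is the size of the *largest* Jordan block for λ (equivalently, the smallest k with (A − λI)^k v = 0 for every generalised eigenvector v of λ).

  λ = 0: largest Jordan block has size 1, contributing (x − 0)
  λ = 2: largest Jordan block has size 1, contributing (x − 2)

So m_A(x) = x*(x - 2) = x^2 - 2*x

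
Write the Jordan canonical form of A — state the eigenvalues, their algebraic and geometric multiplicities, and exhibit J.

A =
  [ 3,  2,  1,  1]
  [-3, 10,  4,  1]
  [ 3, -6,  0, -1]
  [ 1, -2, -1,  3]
J_3(4) ⊕ J_1(4)

The characteristic polynomial is
  det(x·I − A) = x^4 - 16*x^3 + 96*x^2 - 256*x + 256 = (x - 4)^4

Eigenvalues and multiplicities (the geometric multiplicity of λ is n − rank(A − λI), which equals the number of Jordan blocks for λ):
  λ = 4: algebraic multiplicity = 4, geometric multiplicity = 2

Determining the block sizes for each eigenvalue:
  λ = 4: with am = 4 and gm = 2, the partition is not yet determined (e.g. several partitions of 4 into 2 parts exist). Let N = A − (4)·I. Computing rank(N^1) = 2, rank(N^2) = 1, rank(N^3) = 0; the number of blocks of size ≥ j is rank(N^{j−1}) − rank(N^j), giving [2, 1, 1]. So we have 1 block(s) of size 3, 1 block(s) of size 1 → block sizes [3, 1]

Assembling the blocks gives a Jordan form
J =
  [4, 1, 0, 0]
  [0, 4, 1, 0]
  [0, 0, 4, 0]
  [0, 0, 0, 4]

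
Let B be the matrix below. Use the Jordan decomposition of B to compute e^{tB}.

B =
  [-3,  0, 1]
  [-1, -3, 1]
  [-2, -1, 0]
e^{tB} =
  [-t^2*exp(-2*t)/2 - t*exp(-2*t) + exp(-2*t), -t^2*exp(-2*t)/2, t^2*exp(-2*t)/2 + t*exp(-2*t)]
  [-t*exp(-2*t), -t*exp(-2*t) + exp(-2*t), t*exp(-2*t)]
  [-t^2*exp(-2*t)/2 - 2*t*exp(-2*t), -t^2*exp(-2*t)/2 - t*exp(-2*t), t^2*exp(-2*t)/2 + 2*t*exp(-2*t) + exp(-2*t)]

Strategy: write B = P · J · P⁻¹ where J is a Jordan canonical form, so e^{tB} = P · e^{tJ} · P⁻¹, and e^{tJ} can be computed block-by-block.

B has Jordan form
J =
  [-2,  1,  0]
  [ 0, -2,  1]
  [ 0,  0, -2]
(up to reordering of blocks).

Per-block formulas:
  For a 3×3 Jordan block J_3(-2): exp(t · J_3(-2)) = e^(-2t)·(I + t·N + (t^2/2)·N^2), where N is the 3×3 nilpotent shift.

After assembling e^{tJ} and conjugating by P, we get:

e^{tB} =
  [-t^2*exp(-2*t)/2 - t*exp(-2*t) + exp(-2*t), -t^2*exp(-2*t)/2, t^2*exp(-2*t)/2 + t*exp(-2*t)]
  [-t*exp(-2*t), -t*exp(-2*t) + exp(-2*t), t*exp(-2*t)]
  [-t^2*exp(-2*t)/2 - 2*t*exp(-2*t), -t^2*exp(-2*t)/2 - t*exp(-2*t), t^2*exp(-2*t)/2 + 2*t*exp(-2*t) + exp(-2*t)]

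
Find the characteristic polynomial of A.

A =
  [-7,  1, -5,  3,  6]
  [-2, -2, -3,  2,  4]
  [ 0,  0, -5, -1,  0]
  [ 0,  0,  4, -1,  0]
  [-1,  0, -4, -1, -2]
x^5 + 17*x^4 + 115*x^3 + 387*x^2 + 648*x + 432

Expanding det(x·I − A) (e.g. by cofactor expansion or by noting that A is similar to its Jordan form J, which has the same characteristic polynomial as A) gives
  χ_A(x) = x^5 + 17*x^4 + 115*x^3 + 387*x^2 + 648*x + 432
which factors as (x + 3)^3*(x + 4)^2. The eigenvalues (with algebraic multiplicities) are λ = -4 with multiplicity 2, λ = -3 with multiplicity 3.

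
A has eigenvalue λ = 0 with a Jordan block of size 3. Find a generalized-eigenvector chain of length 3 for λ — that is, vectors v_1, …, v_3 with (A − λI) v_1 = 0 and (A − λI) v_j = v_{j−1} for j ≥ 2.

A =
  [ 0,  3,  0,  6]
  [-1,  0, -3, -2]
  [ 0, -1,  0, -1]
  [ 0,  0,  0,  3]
A Jordan chain for λ = 0 of length 3:
v_1 = (-3, 0, 1, 0)ᵀ
v_2 = (0, -1, 0, 0)ᵀ
v_3 = (1, 0, 0, 0)ᵀ

Let N = A − (0)·I. We want v_3 with N^3 v_3 = 0 but N^2 v_3 ≠ 0; then v_{j-1} := N · v_j for j = 3, …, 2.

Pick v_3 = (1, 0, 0, 0)ᵀ.
Then v_2 = N · v_3 = (0, -1, 0, 0)ᵀ.
Then v_1 = N · v_2 = (-3, 0, 1, 0)ᵀ.

Sanity check: (A − (0)·I) v_1 = (0, 0, 0, 0)ᵀ = 0. ✓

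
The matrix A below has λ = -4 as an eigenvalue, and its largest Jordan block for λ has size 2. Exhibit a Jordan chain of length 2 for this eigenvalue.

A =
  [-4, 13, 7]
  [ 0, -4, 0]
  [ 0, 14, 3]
A Jordan chain for λ = -4 of length 2:
v_1 = (-1, 0, 0)ᵀ
v_2 = (0, 1, -2)ᵀ

Let N = A − (-4)·I. We want v_2 with N^2 v_2 = 0 but N^1 v_2 ≠ 0; then v_{j-1} := N · v_j for j = 2, …, 2.

Pick v_2 = (0, 1, -2)ᵀ.
Then v_1 = N · v_2 = (-1, 0, 0)ᵀ.

Sanity check: (A − (-4)·I) v_1 = (0, 0, 0)ᵀ = 0. ✓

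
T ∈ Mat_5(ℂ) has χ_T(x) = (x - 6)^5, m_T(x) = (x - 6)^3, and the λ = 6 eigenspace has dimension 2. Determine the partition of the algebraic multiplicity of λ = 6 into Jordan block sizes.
Block sizes for λ = 6: [3, 2]

Step 1 — from the characteristic polynomial, algebraic multiplicity of λ = 6 is 5. From dim ker(T − (6)·I) = 2, there are exactly 2 Jordan blocks for λ = 6.
Step 2 — from the minimal polynomial, the factor (x − 6)^3 tells us the largest block for λ = 6 has size 3.
Step 3 — with total size 5, 2 blocks, and largest block 3, the block sizes (in nonincreasing order) are [3, 2].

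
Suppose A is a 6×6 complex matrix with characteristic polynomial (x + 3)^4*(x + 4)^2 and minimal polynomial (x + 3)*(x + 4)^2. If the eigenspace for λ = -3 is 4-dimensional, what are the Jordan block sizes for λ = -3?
Block sizes for λ = -3: [1, 1, 1, 1]

Step 1 — from the characteristic polynomial, algebraic multiplicity of λ = -3 is 4. From dim ker(A − (-3)·I) = 4, there are exactly 4 Jordan blocks for λ = -3.
Step 2 — from the minimal polynomial, the factor (x + 3) tells us the largest block for λ = -3 has size 1.
Step 3 — with total size 4, 4 blocks, and largest block 1, the block sizes (in nonincreasing order) are [1, 1, 1, 1].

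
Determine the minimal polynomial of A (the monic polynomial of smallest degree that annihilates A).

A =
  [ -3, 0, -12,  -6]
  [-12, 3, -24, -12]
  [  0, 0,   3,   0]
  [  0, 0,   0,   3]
x^2 - 9

The characteristic polynomial is χ_A(x) = (x - 3)^3*(x + 3), so the eigenvalues are known. The minimal polynomial is
  m_A(x) = Π_λ (x − λ)^{k_λ}
where k_λ is the size of the *largest* Jordan block for λ (equivalently, the smallest k with (A − λI)^k v = 0 for every generalised eigenvector v of λ).

  λ = -3: largest Jordan block has size 1, contributing (x + 3)
  λ = 3: largest Jordan block has size 1, contributing (x − 3)

So m_A(x) = (x - 3)*(x + 3) = x^2 - 9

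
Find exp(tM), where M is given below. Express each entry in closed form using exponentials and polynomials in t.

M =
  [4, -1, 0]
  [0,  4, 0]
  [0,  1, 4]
e^{tM} =
  [exp(4*t), -t*exp(4*t), 0]
  [0, exp(4*t), 0]
  [0, t*exp(4*t), exp(4*t)]

Strategy: write M = P · J · P⁻¹ where J is a Jordan canonical form, so e^{tM} = P · e^{tJ} · P⁻¹, and e^{tJ} can be computed block-by-block.

M has Jordan form
J =
  [4, 1, 0]
  [0, 4, 0]
  [0, 0, 4]
(up to reordering of blocks).

Per-block formulas:
  For a 2×2 Jordan block J_2(4): exp(t · J_2(4)) = e^(4t)·(I + t·N), where N is the 2×2 nilpotent shift.
  For a 1×1 block at λ = 4: exp(t · [4]) = [e^(4t)].

After assembling e^{tJ} and conjugating by P, we get:

e^{tM} =
  [exp(4*t), -t*exp(4*t), 0]
  [0, exp(4*t), 0]
  [0, t*exp(4*t), exp(4*t)]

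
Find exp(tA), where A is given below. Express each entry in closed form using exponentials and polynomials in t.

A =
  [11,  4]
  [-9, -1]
e^{tA} =
  [6*t*exp(5*t) + exp(5*t), 4*t*exp(5*t)]
  [-9*t*exp(5*t), -6*t*exp(5*t) + exp(5*t)]

Strategy: write A = P · J · P⁻¹ where J is a Jordan canonical form, so e^{tA} = P · e^{tJ} · P⁻¹, and e^{tJ} can be computed block-by-block.

A has Jordan form
J =
  [5, 1]
  [0, 5]
(up to reordering of blocks).

Per-block formulas:
  For a 2×2 Jordan block J_2(5): exp(t · J_2(5)) = e^(5t)·(I + t·N), where N is the 2×2 nilpotent shift.

After assembling e^{tJ} and conjugating by P, we get:

e^{tA} =
  [6*t*exp(5*t) + exp(5*t), 4*t*exp(5*t)]
  [-9*t*exp(5*t), -6*t*exp(5*t) + exp(5*t)]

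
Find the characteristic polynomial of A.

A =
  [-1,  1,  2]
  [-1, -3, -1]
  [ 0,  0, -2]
x^3 + 6*x^2 + 12*x + 8

Expanding det(x·I − A) (e.g. by cofactor expansion or by noting that A is similar to its Jordan form J, which has the same characteristic polynomial as A) gives
  χ_A(x) = x^3 + 6*x^2 + 12*x + 8
which factors as (x + 2)^3. The eigenvalues (with algebraic multiplicities) are λ = -2 with multiplicity 3.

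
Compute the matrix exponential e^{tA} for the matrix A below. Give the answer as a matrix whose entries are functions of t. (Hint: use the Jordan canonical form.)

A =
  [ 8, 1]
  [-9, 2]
e^{tA} =
  [3*t*exp(5*t) + exp(5*t), t*exp(5*t)]
  [-9*t*exp(5*t), -3*t*exp(5*t) + exp(5*t)]

Strategy: write A = P · J · P⁻¹ where J is a Jordan canonical form, so e^{tA} = P · e^{tJ} · P⁻¹, and e^{tJ} can be computed block-by-block.

A has Jordan form
J =
  [5, 1]
  [0, 5]
(up to reordering of blocks).

Per-block formulas:
  For a 2×2 Jordan block J_2(5): exp(t · J_2(5)) = e^(5t)·(I + t·N), where N is the 2×2 nilpotent shift.

After assembling e^{tJ} and conjugating by P, we get:

e^{tA} =
  [3*t*exp(5*t) + exp(5*t), t*exp(5*t)]
  [-9*t*exp(5*t), -3*t*exp(5*t) + exp(5*t)]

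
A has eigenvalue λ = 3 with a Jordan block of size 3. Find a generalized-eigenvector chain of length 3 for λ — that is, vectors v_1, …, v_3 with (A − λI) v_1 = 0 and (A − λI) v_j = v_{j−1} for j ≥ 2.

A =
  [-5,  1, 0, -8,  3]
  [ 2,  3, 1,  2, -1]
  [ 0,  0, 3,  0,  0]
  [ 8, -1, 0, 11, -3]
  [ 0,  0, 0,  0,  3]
A Jordan chain for λ = 3 of length 3:
v_1 = (2, 0, 0, -2, 0)ᵀ
v_2 = (-8, 2, 0, 8, 0)ᵀ
v_3 = (1, 0, 0, 0, 0)ᵀ

Let N = A − (3)·I. We want v_3 with N^3 v_3 = 0 but N^2 v_3 ≠ 0; then v_{j-1} := N · v_j for j = 3, …, 2.

Pick v_3 = (1, 0, 0, 0, 0)ᵀ.
Then v_2 = N · v_3 = (-8, 2, 0, 8, 0)ᵀ.
Then v_1 = N · v_2 = (2, 0, 0, -2, 0)ᵀ.

Sanity check: (A − (3)·I) v_1 = (0, 0, 0, 0, 0)ᵀ = 0. ✓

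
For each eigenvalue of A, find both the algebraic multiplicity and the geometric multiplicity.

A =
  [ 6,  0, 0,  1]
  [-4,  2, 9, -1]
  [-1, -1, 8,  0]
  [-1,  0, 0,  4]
λ = 5: alg = 4, geom = 2

Step 1 — factor the characteristic polynomial to read off the algebraic multiplicities:
  χ_A(x) = (x - 5)^4

Step 2 — compute geometric multiplicities via the rank-nullity identity g(λ) = n − rank(A − λI):
  rank(A − (5)·I) = 2, so dim ker(A − (5)·I) = n − 2 = 2

Summary:
  λ = 5: algebraic multiplicity = 4, geometric multiplicity = 2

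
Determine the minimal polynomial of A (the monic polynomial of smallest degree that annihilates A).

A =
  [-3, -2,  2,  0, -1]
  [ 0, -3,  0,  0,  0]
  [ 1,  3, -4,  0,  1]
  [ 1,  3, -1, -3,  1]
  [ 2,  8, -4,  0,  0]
x^2 + 5*x + 6

The characteristic polynomial is χ_A(x) = (x + 2)^2*(x + 3)^3, so the eigenvalues are known. The minimal polynomial is
  m_A(x) = Π_λ (x − λ)^{k_λ}
where k_λ is the size of the *largest* Jordan block for λ (equivalently, the smallest k with (A − λI)^k v = 0 for every generalised eigenvector v of λ).

  λ = -3: largest Jordan block has size 1, contributing (x + 3)
  λ = -2: largest Jordan block has size 1, contributing (x + 2)

So m_A(x) = (x + 2)*(x + 3) = x^2 + 5*x + 6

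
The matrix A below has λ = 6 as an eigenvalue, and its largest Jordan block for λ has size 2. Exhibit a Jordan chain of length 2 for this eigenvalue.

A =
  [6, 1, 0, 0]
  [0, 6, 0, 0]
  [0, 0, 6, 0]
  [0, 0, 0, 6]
A Jordan chain for λ = 6 of length 2:
v_1 = (1, 0, 0, 0)ᵀ
v_2 = (0, 1, 0, 0)ᵀ

Let N = A − (6)·I. We want v_2 with N^2 v_2 = 0 but N^1 v_2 ≠ 0; then v_{j-1} := N · v_j for j = 2, …, 2.

Pick v_2 = (0, 1, 0, 0)ᵀ.
Then v_1 = N · v_2 = (1, 0, 0, 0)ᵀ.

Sanity check: (A − (6)·I) v_1 = (0, 0, 0, 0)ᵀ = 0. ✓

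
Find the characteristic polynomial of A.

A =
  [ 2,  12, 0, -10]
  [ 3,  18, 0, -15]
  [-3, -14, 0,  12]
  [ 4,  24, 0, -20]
x^4

Expanding det(x·I − A) (e.g. by cofactor expansion or by noting that A is similar to its Jordan form J, which has the same characteristic polynomial as A) gives
  χ_A(x) = x^4
which factors as x^4. The eigenvalues (with algebraic multiplicities) are λ = 0 with multiplicity 4.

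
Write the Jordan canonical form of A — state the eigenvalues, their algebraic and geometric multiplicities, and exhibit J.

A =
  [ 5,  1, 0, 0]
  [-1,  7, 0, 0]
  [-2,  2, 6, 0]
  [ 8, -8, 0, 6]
J_2(6) ⊕ J_1(6) ⊕ J_1(6)

The characteristic polynomial is
  det(x·I − A) = x^4 - 24*x^3 + 216*x^2 - 864*x + 1296 = (x - 6)^4

Eigenvalues and multiplicities (the geometric multiplicity of λ is n − rank(A − λI), which equals the number of Jordan blocks for λ):
  λ = 6: algebraic multiplicity = 4, geometric multiplicity = 3

Determining the block sizes for each eigenvalue:
  λ = 6: 3 blocks summing to 4 forces exactly one block of size 2 and the rest size 1 → block sizes [2, 1, 1]

Assembling the blocks gives a Jordan form
J =
  [6, 1, 0, 0]
  [0, 6, 0, 0]
  [0, 0, 6, 0]
  [0, 0, 0, 6]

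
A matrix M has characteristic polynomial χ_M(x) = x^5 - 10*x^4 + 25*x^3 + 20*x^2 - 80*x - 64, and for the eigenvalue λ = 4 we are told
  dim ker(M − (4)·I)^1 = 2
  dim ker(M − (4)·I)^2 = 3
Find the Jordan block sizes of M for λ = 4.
Block sizes for λ = 4: [2, 1]

From the dimensions of kernels of powers, the number of Jordan blocks of size at least j is d_j − d_{j−1} where d_j = dim ker(N^j) (with d_0 = 0). Computing the differences gives [2, 1].
The number of blocks of size exactly k is (#blocks of size ≥ k) − (#blocks of size ≥ k + 1), so the partition is: 1 block(s) of size 1, 1 block(s) of size 2.
In nonincreasing order the block sizes are [2, 1].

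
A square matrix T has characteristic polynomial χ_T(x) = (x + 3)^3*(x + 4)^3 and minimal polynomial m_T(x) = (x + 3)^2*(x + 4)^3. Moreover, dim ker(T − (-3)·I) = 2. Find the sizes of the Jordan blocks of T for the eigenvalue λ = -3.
Block sizes for λ = -3: [2, 1]

Step 1 — from the characteristic polynomial, algebraic multiplicity of λ = -3 is 3. From dim ker(T − (-3)·I) = 2, there are exactly 2 Jordan blocks for λ = -3.
Step 2 — from the minimal polynomial, the factor (x + 3)^2 tells us the largest block for λ = -3 has size 2.
Step 3 — with total size 3, 2 blocks, and largest block 2, the block sizes (in nonincreasing order) are [2, 1].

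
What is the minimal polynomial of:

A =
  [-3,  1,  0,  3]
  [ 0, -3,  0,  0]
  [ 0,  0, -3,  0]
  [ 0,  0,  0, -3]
x^2 + 6*x + 9

The characteristic polynomial is χ_A(x) = (x + 3)^4, so the eigenvalues are known. The minimal polynomial is
  m_A(x) = Π_λ (x − λ)^{k_λ}
where k_λ is the size of the *largest* Jordan block for λ (equivalently, the smallest k with (A − λI)^k v = 0 for every generalised eigenvector v of λ).

  λ = -3: largest Jordan block has size 2, contributing (x + 3)^2

So m_A(x) = (x + 3)^2 = x^2 + 6*x + 9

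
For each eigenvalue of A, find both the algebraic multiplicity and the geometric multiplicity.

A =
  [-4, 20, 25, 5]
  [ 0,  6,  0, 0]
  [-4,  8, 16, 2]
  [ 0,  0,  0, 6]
λ = 6: alg = 4, geom = 3

Step 1 — factor the characteristic polynomial to read off the algebraic multiplicities:
  χ_A(x) = (x - 6)^4

Step 2 — compute geometric multiplicities via the rank-nullity identity g(λ) = n − rank(A − λI):
  rank(A − (6)·I) = 1, so dim ker(A − (6)·I) = n − 1 = 3

Summary:
  λ = 6: algebraic multiplicity = 4, geometric multiplicity = 3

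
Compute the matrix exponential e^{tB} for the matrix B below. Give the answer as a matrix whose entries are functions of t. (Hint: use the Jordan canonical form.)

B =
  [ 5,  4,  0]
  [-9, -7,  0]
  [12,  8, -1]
e^{tB} =
  [6*t*exp(-t) + exp(-t), 4*t*exp(-t), 0]
  [-9*t*exp(-t), -6*t*exp(-t) + exp(-t), 0]
  [12*t*exp(-t), 8*t*exp(-t), exp(-t)]

Strategy: write B = P · J · P⁻¹ where J is a Jordan canonical form, so e^{tB} = P · e^{tJ} · P⁻¹, and e^{tJ} can be computed block-by-block.

B has Jordan form
J =
  [-1,  1,  0]
  [ 0, -1,  0]
  [ 0,  0, -1]
(up to reordering of blocks).

Per-block formulas:
  For a 1×1 block at λ = -1: exp(t · [-1]) = [e^(-1t)].
  For a 2×2 Jordan block J_2(-1): exp(t · J_2(-1)) = e^(-1t)·(I + t·N), where N is the 2×2 nilpotent shift.

After assembling e^{tJ} and conjugating by P, we get:

e^{tB} =
  [6*t*exp(-t) + exp(-t), 4*t*exp(-t), 0]
  [-9*t*exp(-t), -6*t*exp(-t) + exp(-t), 0]
  [12*t*exp(-t), 8*t*exp(-t), exp(-t)]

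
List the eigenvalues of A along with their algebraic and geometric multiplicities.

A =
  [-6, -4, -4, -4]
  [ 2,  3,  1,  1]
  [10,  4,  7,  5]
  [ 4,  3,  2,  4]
λ = 2: alg = 4, geom = 2

Step 1 — factor the characteristic polynomial to read off the algebraic multiplicities:
  χ_A(x) = (x - 2)^4

Step 2 — compute geometric multiplicities via the rank-nullity identity g(λ) = n − rank(A − λI):
  rank(A − (2)·I) = 2, so dim ker(A − (2)·I) = n − 2 = 2

Summary:
  λ = 2: algebraic multiplicity = 4, geometric multiplicity = 2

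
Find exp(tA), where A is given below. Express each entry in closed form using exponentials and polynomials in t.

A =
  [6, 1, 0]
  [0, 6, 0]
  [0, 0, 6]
e^{tA} =
  [exp(6*t), t*exp(6*t), 0]
  [0, exp(6*t), 0]
  [0, 0, exp(6*t)]

Strategy: write A = P · J · P⁻¹ where J is a Jordan canonical form, so e^{tA} = P · e^{tJ} · P⁻¹, and e^{tJ} can be computed block-by-block.

A has Jordan form
J =
  [6, 1, 0]
  [0, 6, 0]
  [0, 0, 6]
(up to reordering of blocks).

Per-block formulas:
  For a 2×2 Jordan block J_2(6): exp(t · J_2(6)) = e^(6t)·(I + t·N), where N is the 2×2 nilpotent shift.
  For a 1×1 block at λ = 6: exp(t · [6]) = [e^(6t)].

After assembling e^{tJ} and conjugating by P, we get:

e^{tA} =
  [exp(6*t), t*exp(6*t), 0]
  [0, exp(6*t), 0]
  [0, 0, exp(6*t)]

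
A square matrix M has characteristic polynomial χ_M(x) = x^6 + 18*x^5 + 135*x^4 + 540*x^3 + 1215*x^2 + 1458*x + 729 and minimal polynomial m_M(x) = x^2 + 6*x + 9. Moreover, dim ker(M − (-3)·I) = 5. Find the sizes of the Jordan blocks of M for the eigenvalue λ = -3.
Block sizes for λ = -3: [2, 1, 1, 1, 1]

Step 1 — from the characteristic polynomial, algebraic multiplicity of λ = -3 is 6. From dim ker(M − (-3)·I) = 5, there are exactly 5 Jordan blocks for λ = -3.
Step 2 — from the minimal polynomial, the factor (x + 3)^2 tells us the largest block for λ = -3 has size 2.
Step 3 — with total size 6, 5 blocks, and largest block 2, the block sizes (in nonincreasing order) are [2, 1, 1, 1, 1].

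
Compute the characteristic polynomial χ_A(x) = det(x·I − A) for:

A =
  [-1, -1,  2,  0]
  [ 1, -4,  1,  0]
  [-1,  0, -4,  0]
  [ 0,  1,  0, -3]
x^4 + 12*x^3 + 54*x^2 + 108*x + 81

Expanding det(x·I − A) (e.g. by cofactor expansion or by noting that A is similar to its Jordan form J, which has the same characteristic polynomial as A) gives
  χ_A(x) = x^4 + 12*x^3 + 54*x^2 + 108*x + 81
which factors as (x + 3)^4. The eigenvalues (with algebraic multiplicities) are λ = -3 with multiplicity 4.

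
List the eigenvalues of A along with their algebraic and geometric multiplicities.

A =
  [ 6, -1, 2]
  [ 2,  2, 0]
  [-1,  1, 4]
λ = 4: alg = 3, geom = 1

Step 1 — factor the characteristic polynomial to read off the algebraic multiplicities:
  χ_A(x) = (x - 4)^3

Step 2 — compute geometric multiplicities via the rank-nullity identity g(λ) = n − rank(A − λI):
  rank(A − (4)·I) = 2, so dim ker(A − (4)·I) = n − 2 = 1

Summary:
  λ = 4: algebraic multiplicity = 3, geometric multiplicity = 1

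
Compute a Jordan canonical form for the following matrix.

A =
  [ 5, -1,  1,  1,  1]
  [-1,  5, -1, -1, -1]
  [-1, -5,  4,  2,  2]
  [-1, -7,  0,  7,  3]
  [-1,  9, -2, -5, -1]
J_3(4) ⊕ J_2(4)

The characteristic polynomial is
  det(x·I − A) = x^5 - 20*x^4 + 160*x^3 - 640*x^2 + 1280*x - 1024 = (x - 4)^5

Eigenvalues and multiplicities (the geometric multiplicity of λ is n − rank(A − λI), which equals the number of Jordan blocks for λ):
  λ = 4: algebraic multiplicity = 5, geometric multiplicity = 2

Determining the block sizes for each eigenvalue:
  λ = 4: with am = 5 and gm = 2, the partition is not yet determined (e.g. several partitions of 5 into 2 parts exist). Let N = A − (4)·I. Computing rank(N^1) = 3, rank(N^2) = 1, rank(N^3) = 0; the number of blocks of size ≥ j is rank(N^{j−1}) − rank(N^j), giving [2, 2, 1]. So we have 1 block(s) of size 3, 1 block(s) of size 2 → block sizes [3, 2]

Assembling the blocks gives a Jordan form
J =
  [4, 1, 0, 0, 0]
  [0, 4, 1, 0, 0]
  [0, 0, 4, 0, 0]
  [0, 0, 0, 4, 1]
  [0, 0, 0, 0, 4]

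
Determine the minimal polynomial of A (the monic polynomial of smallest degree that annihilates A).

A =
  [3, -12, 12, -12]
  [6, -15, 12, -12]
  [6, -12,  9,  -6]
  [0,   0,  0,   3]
x^2 - 9

The characteristic polynomial is χ_A(x) = (x - 3)^2*(x + 3)^2, so the eigenvalues are known. The minimal polynomial is
  m_A(x) = Π_λ (x − λ)^{k_λ}
where k_λ is the size of the *largest* Jordan block for λ (equivalently, the smallest k with (A − λI)^k v = 0 for every generalised eigenvector v of λ).

  λ = -3: largest Jordan block has size 1, contributing (x + 3)
  λ = 3: largest Jordan block has size 1, contributing (x − 3)

So m_A(x) = (x - 3)*(x + 3) = x^2 - 9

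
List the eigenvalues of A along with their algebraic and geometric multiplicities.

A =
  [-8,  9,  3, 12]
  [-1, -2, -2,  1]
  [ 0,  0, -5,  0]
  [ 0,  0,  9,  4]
λ = -5: alg = 3, geom = 2; λ = 4: alg = 1, geom = 1

Step 1 — factor the characteristic polynomial to read off the algebraic multiplicities:
  χ_A(x) = (x - 4)*(x + 5)^3

Step 2 — compute geometric multiplicities via the rank-nullity identity g(λ) = n − rank(A − λI):
  rank(A − (-5)·I) = 2, so dim ker(A − (-5)·I) = n − 2 = 2
  rank(A − (4)·I) = 3, so dim ker(A − (4)·I) = n − 3 = 1

Summary:
  λ = -5: algebraic multiplicity = 3, geometric multiplicity = 2
  λ = 4: algebraic multiplicity = 1, geometric multiplicity = 1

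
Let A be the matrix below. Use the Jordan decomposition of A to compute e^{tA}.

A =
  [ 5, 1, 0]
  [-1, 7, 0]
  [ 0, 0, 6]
e^{tA} =
  [-t*exp(6*t) + exp(6*t), t*exp(6*t), 0]
  [-t*exp(6*t), t*exp(6*t) + exp(6*t), 0]
  [0, 0, exp(6*t)]

Strategy: write A = P · J · P⁻¹ where J is a Jordan canonical form, so e^{tA} = P · e^{tJ} · P⁻¹, and e^{tJ} can be computed block-by-block.

A has Jordan form
J =
  [6, 1, 0]
  [0, 6, 0]
  [0, 0, 6]
(up to reordering of blocks).

Per-block formulas:
  For a 1×1 block at λ = 6: exp(t · [6]) = [e^(6t)].
  For a 2×2 Jordan block J_2(6): exp(t · J_2(6)) = e^(6t)·(I + t·N), where N is the 2×2 nilpotent shift.

After assembling e^{tJ} and conjugating by P, we get:

e^{tA} =
  [-t*exp(6*t) + exp(6*t), t*exp(6*t), 0]
  [-t*exp(6*t), t*exp(6*t) + exp(6*t), 0]
  [0, 0, exp(6*t)]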